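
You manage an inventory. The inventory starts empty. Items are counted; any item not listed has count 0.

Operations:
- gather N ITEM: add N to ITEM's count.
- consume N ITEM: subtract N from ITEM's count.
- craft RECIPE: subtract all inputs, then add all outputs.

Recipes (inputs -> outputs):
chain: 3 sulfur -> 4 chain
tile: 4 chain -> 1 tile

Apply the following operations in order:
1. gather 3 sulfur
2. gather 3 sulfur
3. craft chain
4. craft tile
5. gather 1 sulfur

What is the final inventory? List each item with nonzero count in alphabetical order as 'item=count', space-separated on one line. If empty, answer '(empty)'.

Answer: sulfur=4 tile=1

Derivation:
After 1 (gather 3 sulfur): sulfur=3
After 2 (gather 3 sulfur): sulfur=6
After 3 (craft chain): chain=4 sulfur=3
After 4 (craft tile): sulfur=3 tile=1
After 5 (gather 1 sulfur): sulfur=4 tile=1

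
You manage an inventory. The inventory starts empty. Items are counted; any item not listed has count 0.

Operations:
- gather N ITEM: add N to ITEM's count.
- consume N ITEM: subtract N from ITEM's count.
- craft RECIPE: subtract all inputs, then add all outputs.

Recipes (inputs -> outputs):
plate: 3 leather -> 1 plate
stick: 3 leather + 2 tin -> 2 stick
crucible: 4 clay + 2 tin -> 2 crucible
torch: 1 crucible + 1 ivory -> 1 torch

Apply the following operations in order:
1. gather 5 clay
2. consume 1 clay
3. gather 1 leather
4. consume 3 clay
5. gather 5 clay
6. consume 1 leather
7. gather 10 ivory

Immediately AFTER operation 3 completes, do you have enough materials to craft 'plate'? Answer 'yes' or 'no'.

After 1 (gather 5 clay): clay=5
After 2 (consume 1 clay): clay=4
After 3 (gather 1 leather): clay=4 leather=1

Answer: no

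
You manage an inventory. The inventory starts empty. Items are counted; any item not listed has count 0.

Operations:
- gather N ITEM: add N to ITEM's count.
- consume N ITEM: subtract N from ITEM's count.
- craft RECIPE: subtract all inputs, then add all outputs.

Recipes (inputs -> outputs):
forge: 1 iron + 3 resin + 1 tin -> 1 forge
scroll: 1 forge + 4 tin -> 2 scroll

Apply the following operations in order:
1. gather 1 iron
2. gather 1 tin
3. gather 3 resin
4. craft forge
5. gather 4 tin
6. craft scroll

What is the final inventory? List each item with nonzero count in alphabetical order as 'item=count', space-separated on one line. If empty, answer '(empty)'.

Answer: scroll=2

Derivation:
After 1 (gather 1 iron): iron=1
After 2 (gather 1 tin): iron=1 tin=1
After 3 (gather 3 resin): iron=1 resin=3 tin=1
After 4 (craft forge): forge=1
After 5 (gather 4 tin): forge=1 tin=4
After 6 (craft scroll): scroll=2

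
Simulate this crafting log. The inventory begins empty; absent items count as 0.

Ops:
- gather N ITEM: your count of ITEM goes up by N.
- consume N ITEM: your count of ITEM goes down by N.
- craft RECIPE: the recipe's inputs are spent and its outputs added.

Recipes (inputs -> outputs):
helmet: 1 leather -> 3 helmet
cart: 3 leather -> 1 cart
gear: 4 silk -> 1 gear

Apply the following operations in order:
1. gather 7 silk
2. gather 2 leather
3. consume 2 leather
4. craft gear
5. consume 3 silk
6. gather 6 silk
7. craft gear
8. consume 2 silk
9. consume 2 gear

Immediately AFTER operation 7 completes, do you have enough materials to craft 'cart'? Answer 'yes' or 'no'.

Answer: no

Derivation:
After 1 (gather 7 silk): silk=7
After 2 (gather 2 leather): leather=2 silk=7
After 3 (consume 2 leather): silk=7
After 4 (craft gear): gear=1 silk=3
After 5 (consume 3 silk): gear=1
After 6 (gather 6 silk): gear=1 silk=6
After 7 (craft gear): gear=2 silk=2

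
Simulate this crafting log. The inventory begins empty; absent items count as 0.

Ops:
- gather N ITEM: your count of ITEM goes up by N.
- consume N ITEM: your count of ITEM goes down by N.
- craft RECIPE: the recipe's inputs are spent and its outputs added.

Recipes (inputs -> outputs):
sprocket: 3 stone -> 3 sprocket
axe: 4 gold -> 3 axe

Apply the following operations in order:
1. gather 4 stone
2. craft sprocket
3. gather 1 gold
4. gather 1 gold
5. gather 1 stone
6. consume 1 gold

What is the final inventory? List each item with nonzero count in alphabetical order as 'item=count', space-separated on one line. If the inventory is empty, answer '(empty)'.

After 1 (gather 4 stone): stone=4
After 2 (craft sprocket): sprocket=3 stone=1
After 3 (gather 1 gold): gold=1 sprocket=3 stone=1
After 4 (gather 1 gold): gold=2 sprocket=3 stone=1
After 5 (gather 1 stone): gold=2 sprocket=3 stone=2
After 6 (consume 1 gold): gold=1 sprocket=3 stone=2

Answer: gold=1 sprocket=3 stone=2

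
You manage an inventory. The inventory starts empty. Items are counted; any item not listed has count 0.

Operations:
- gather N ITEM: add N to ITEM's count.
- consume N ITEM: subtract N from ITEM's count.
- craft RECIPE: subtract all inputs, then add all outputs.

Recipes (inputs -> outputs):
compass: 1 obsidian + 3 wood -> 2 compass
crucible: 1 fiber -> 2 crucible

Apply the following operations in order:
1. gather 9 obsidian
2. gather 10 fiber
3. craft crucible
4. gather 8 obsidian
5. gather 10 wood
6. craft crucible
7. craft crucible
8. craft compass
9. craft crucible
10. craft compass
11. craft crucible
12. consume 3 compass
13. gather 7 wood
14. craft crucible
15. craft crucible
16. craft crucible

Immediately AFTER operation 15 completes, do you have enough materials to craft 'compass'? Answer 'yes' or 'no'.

Answer: yes

Derivation:
After 1 (gather 9 obsidian): obsidian=9
After 2 (gather 10 fiber): fiber=10 obsidian=9
After 3 (craft crucible): crucible=2 fiber=9 obsidian=9
After 4 (gather 8 obsidian): crucible=2 fiber=9 obsidian=17
After 5 (gather 10 wood): crucible=2 fiber=9 obsidian=17 wood=10
After 6 (craft crucible): crucible=4 fiber=8 obsidian=17 wood=10
After 7 (craft crucible): crucible=6 fiber=7 obsidian=17 wood=10
After 8 (craft compass): compass=2 crucible=6 fiber=7 obsidian=16 wood=7
After 9 (craft crucible): compass=2 crucible=8 fiber=6 obsidian=16 wood=7
After 10 (craft compass): compass=4 crucible=8 fiber=6 obsidian=15 wood=4
After 11 (craft crucible): compass=4 crucible=10 fiber=5 obsidian=15 wood=4
After 12 (consume 3 compass): compass=1 crucible=10 fiber=5 obsidian=15 wood=4
After 13 (gather 7 wood): compass=1 crucible=10 fiber=5 obsidian=15 wood=11
After 14 (craft crucible): compass=1 crucible=12 fiber=4 obsidian=15 wood=11
After 15 (craft crucible): compass=1 crucible=14 fiber=3 obsidian=15 wood=11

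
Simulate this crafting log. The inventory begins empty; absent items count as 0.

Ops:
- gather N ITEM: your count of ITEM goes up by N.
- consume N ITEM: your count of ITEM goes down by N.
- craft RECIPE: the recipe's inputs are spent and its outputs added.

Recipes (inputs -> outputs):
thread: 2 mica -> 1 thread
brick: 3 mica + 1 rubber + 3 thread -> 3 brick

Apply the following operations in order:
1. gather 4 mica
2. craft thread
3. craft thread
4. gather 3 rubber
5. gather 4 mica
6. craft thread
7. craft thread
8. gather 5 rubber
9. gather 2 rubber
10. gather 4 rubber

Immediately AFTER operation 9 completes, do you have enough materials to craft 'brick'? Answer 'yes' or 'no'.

Answer: no

Derivation:
After 1 (gather 4 mica): mica=4
After 2 (craft thread): mica=2 thread=1
After 3 (craft thread): thread=2
After 4 (gather 3 rubber): rubber=3 thread=2
After 5 (gather 4 mica): mica=4 rubber=3 thread=2
After 6 (craft thread): mica=2 rubber=3 thread=3
After 7 (craft thread): rubber=3 thread=4
After 8 (gather 5 rubber): rubber=8 thread=4
After 9 (gather 2 rubber): rubber=10 thread=4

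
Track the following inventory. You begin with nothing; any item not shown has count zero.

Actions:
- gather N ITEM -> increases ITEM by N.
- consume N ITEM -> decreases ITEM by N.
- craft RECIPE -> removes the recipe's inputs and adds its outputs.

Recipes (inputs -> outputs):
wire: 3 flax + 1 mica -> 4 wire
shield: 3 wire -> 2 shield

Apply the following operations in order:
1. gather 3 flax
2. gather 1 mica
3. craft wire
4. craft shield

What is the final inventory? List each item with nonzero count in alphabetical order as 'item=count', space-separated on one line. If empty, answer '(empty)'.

After 1 (gather 3 flax): flax=3
After 2 (gather 1 mica): flax=3 mica=1
After 3 (craft wire): wire=4
After 4 (craft shield): shield=2 wire=1

Answer: shield=2 wire=1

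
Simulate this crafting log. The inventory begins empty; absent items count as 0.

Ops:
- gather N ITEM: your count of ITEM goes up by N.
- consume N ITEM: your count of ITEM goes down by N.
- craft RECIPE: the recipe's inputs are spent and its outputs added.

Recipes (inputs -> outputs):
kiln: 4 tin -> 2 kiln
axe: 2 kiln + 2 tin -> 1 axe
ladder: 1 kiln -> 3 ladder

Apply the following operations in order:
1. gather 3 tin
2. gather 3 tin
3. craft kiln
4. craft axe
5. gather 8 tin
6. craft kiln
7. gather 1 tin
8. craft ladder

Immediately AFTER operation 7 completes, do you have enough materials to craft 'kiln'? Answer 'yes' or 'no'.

Answer: yes

Derivation:
After 1 (gather 3 tin): tin=3
After 2 (gather 3 tin): tin=6
After 3 (craft kiln): kiln=2 tin=2
After 4 (craft axe): axe=1
After 5 (gather 8 tin): axe=1 tin=8
After 6 (craft kiln): axe=1 kiln=2 tin=4
After 7 (gather 1 tin): axe=1 kiln=2 tin=5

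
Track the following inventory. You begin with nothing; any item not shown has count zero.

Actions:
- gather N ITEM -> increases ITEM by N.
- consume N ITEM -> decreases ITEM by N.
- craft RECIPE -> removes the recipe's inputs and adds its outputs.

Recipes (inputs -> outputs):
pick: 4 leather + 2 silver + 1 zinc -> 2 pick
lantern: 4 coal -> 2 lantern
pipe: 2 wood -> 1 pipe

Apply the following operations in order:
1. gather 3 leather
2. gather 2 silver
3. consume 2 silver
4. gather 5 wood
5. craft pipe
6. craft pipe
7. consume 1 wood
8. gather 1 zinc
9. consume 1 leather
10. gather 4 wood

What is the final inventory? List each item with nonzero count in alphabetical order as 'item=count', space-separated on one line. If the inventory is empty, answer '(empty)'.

After 1 (gather 3 leather): leather=3
After 2 (gather 2 silver): leather=3 silver=2
After 3 (consume 2 silver): leather=3
After 4 (gather 5 wood): leather=3 wood=5
After 5 (craft pipe): leather=3 pipe=1 wood=3
After 6 (craft pipe): leather=3 pipe=2 wood=1
After 7 (consume 1 wood): leather=3 pipe=2
After 8 (gather 1 zinc): leather=3 pipe=2 zinc=1
After 9 (consume 1 leather): leather=2 pipe=2 zinc=1
After 10 (gather 4 wood): leather=2 pipe=2 wood=4 zinc=1

Answer: leather=2 pipe=2 wood=4 zinc=1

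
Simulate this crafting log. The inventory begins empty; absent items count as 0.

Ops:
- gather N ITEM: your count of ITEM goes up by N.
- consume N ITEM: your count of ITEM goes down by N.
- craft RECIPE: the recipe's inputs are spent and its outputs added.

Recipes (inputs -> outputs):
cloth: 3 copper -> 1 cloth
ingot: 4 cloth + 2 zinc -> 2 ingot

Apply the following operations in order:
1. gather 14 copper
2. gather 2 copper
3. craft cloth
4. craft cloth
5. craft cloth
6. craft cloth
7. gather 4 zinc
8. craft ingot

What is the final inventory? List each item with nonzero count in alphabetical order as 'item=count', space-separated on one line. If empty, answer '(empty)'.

After 1 (gather 14 copper): copper=14
After 2 (gather 2 copper): copper=16
After 3 (craft cloth): cloth=1 copper=13
After 4 (craft cloth): cloth=2 copper=10
After 5 (craft cloth): cloth=3 copper=7
After 6 (craft cloth): cloth=4 copper=4
After 7 (gather 4 zinc): cloth=4 copper=4 zinc=4
After 8 (craft ingot): copper=4 ingot=2 zinc=2

Answer: copper=4 ingot=2 zinc=2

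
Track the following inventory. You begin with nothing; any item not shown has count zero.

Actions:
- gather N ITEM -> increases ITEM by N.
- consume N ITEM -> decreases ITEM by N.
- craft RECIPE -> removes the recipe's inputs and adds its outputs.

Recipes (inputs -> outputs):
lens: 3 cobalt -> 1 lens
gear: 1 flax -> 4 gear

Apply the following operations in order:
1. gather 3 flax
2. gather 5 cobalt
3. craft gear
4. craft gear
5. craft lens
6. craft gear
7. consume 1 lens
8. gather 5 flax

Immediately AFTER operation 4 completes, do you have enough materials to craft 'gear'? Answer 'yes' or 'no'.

After 1 (gather 3 flax): flax=3
After 2 (gather 5 cobalt): cobalt=5 flax=3
After 3 (craft gear): cobalt=5 flax=2 gear=4
After 4 (craft gear): cobalt=5 flax=1 gear=8

Answer: yes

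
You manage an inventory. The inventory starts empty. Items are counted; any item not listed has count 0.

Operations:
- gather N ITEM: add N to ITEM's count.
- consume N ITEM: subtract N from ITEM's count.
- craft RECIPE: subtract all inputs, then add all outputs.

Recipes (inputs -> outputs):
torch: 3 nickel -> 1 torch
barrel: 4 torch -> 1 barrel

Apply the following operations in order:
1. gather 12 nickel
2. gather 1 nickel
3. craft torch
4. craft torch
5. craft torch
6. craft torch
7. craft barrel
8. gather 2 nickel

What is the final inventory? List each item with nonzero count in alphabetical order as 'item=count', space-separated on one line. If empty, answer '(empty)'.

After 1 (gather 12 nickel): nickel=12
After 2 (gather 1 nickel): nickel=13
After 3 (craft torch): nickel=10 torch=1
After 4 (craft torch): nickel=7 torch=2
After 5 (craft torch): nickel=4 torch=3
After 6 (craft torch): nickel=1 torch=4
After 7 (craft barrel): barrel=1 nickel=1
After 8 (gather 2 nickel): barrel=1 nickel=3

Answer: barrel=1 nickel=3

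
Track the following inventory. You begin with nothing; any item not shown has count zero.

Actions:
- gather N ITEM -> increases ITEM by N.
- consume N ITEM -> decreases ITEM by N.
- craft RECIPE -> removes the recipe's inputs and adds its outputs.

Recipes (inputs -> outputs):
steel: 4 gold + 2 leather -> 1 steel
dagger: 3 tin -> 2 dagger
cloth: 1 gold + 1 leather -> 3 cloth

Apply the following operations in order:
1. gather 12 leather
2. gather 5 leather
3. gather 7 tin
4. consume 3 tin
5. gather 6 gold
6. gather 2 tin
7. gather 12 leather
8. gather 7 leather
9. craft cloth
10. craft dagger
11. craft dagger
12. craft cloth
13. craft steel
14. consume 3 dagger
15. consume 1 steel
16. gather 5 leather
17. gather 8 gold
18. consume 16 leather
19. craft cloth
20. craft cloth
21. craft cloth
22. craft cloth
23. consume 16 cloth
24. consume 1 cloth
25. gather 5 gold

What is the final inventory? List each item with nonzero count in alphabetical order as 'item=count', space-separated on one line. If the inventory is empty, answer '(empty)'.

After 1 (gather 12 leather): leather=12
After 2 (gather 5 leather): leather=17
After 3 (gather 7 tin): leather=17 tin=7
After 4 (consume 3 tin): leather=17 tin=4
After 5 (gather 6 gold): gold=6 leather=17 tin=4
After 6 (gather 2 tin): gold=6 leather=17 tin=6
After 7 (gather 12 leather): gold=6 leather=29 tin=6
After 8 (gather 7 leather): gold=6 leather=36 tin=6
After 9 (craft cloth): cloth=3 gold=5 leather=35 tin=6
After 10 (craft dagger): cloth=3 dagger=2 gold=5 leather=35 tin=3
After 11 (craft dagger): cloth=3 dagger=4 gold=5 leather=35
After 12 (craft cloth): cloth=6 dagger=4 gold=4 leather=34
After 13 (craft steel): cloth=6 dagger=4 leather=32 steel=1
After 14 (consume 3 dagger): cloth=6 dagger=1 leather=32 steel=1
After 15 (consume 1 steel): cloth=6 dagger=1 leather=32
After 16 (gather 5 leather): cloth=6 dagger=1 leather=37
After 17 (gather 8 gold): cloth=6 dagger=1 gold=8 leather=37
After 18 (consume 16 leather): cloth=6 dagger=1 gold=8 leather=21
After 19 (craft cloth): cloth=9 dagger=1 gold=7 leather=20
After 20 (craft cloth): cloth=12 dagger=1 gold=6 leather=19
After 21 (craft cloth): cloth=15 dagger=1 gold=5 leather=18
After 22 (craft cloth): cloth=18 dagger=1 gold=4 leather=17
After 23 (consume 16 cloth): cloth=2 dagger=1 gold=4 leather=17
After 24 (consume 1 cloth): cloth=1 dagger=1 gold=4 leather=17
After 25 (gather 5 gold): cloth=1 dagger=1 gold=9 leather=17

Answer: cloth=1 dagger=1 gold=9 leather=17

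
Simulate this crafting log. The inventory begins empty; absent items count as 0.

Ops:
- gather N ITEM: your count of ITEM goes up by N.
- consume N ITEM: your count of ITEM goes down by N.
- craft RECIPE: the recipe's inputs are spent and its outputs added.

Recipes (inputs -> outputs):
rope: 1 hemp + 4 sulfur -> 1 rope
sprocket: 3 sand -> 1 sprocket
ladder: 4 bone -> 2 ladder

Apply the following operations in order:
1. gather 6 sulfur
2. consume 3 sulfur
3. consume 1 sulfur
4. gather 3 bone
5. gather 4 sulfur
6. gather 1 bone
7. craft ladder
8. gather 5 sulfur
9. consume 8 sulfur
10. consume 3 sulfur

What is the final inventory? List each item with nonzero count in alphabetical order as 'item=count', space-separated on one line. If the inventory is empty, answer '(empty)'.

After 1 (gather 6 sulfur): sulfur=6
After 2 (consume 3 sulfur): sulfur=3
After 3 (consume 1 sulfur): sulfur=2
After 4 (gather 3 bone): bone=3 sulfur=2
After 5 (gather 4 sulfur): bone=3 sulfur=6
After 6 (gather 1 bone): bone=4 sulfur=6
After 7 (craft ladder): ladder=2 sulfur=6
After 8 (gather 5 sulfur): ladder=2 sulfur=11
After 9 (consume 8 sulfur): ladder=2 sulfur=3
After 10 (consume 3 sulfur): ladder=2

Answer: ladder=2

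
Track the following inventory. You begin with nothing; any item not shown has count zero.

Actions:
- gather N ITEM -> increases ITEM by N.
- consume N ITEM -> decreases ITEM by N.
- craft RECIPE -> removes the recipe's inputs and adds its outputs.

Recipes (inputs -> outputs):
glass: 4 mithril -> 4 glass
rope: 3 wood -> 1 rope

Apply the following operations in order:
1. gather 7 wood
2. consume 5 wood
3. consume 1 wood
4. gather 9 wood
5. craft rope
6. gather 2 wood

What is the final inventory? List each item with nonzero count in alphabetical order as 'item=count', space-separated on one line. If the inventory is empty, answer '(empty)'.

Answer: rope=1 wood=9

Derivation:
After 1 (gather 7 wood): wood=7
After 2 (consume 5 wood): wood=2
After 3 (consume 1 wood): wood=1
After 4 (gather 9 wood): wood=10
After 5 (craft rope): rope=1 wood=7
After 6 (gather 2 wood): rope=1 wood=9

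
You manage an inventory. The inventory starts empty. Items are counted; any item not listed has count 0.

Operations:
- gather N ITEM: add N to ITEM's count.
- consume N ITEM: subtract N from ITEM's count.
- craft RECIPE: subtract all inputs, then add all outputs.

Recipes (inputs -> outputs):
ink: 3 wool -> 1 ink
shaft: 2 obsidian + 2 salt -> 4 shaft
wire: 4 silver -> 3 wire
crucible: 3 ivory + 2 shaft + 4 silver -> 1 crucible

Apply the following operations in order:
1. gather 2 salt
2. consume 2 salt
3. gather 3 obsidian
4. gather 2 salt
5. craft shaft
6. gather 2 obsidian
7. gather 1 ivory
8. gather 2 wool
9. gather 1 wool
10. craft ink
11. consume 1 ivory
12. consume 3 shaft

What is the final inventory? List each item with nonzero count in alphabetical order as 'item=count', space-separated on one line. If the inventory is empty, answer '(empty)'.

After 1 (gather 2 salt): salt=2
After 2 (consume 2 salt): (empty)
After 3 (gather 3 obsidian): obsidian=3
After 4 (gather 2 salt): obsidian=3 salt=2
After 5 (craft shaft): obsidian=1 shaft=4
After 6 (gather 2 obsidian): obsidian=3 shaft=4
After 7 (gather 1 ivory): ivory=1 obsidian=3 shaft=4
After 8 (gather 2 wool): ivory=1 obsidian=3 shaft=4 wool=2
After 9 (gather 1 wool): ivory=1 obsidian=3 shaft=4 wool=3
After 10 (craft ink): ink=1 ivory=1 obsidian=3 shaft=4
After 11 (consume 1 ivory): ink=1 obsidian=3 shaft=4
After 12 (consume 3 shaft): ink=1 obsidian=3 shaft=1

Answer: ink=1 obsidian=3 shaft=1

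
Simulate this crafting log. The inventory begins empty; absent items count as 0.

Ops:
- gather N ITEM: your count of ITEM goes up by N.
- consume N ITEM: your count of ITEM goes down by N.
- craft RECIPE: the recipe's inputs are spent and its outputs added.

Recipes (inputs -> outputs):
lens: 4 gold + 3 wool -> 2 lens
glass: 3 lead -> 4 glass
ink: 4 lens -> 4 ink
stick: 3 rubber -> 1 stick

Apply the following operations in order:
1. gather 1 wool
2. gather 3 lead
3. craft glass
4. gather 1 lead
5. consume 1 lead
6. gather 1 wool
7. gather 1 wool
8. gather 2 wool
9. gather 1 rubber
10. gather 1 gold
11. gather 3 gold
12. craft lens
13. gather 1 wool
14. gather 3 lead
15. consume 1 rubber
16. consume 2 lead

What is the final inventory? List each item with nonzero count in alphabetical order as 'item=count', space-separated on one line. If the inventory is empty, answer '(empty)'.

Answer: glass=4 lead=1 lens=2 wool=3

Derivation:
After 1 (gather 1 wool): wool=1
After 2 (gather 3 lead): lead=3 wool=1
After 3 (craft glass): glass=4 wool=1
After 4 (gather 1 lead): glass=4 lead=1 wool=1
After 5 (consume 1 lead): glass=4 wool=1
After 6 (gather 1 wool): glass=4 wool=2
After 7 (gather 1 wool): glass=4 wool=3
After 8 (gather 2 wool): glass=4 wool=5
After 9 (gather 1 rubber): glass=4 rubber=1 wool=5
After 10 (gather 1 gold): glass=4 gold=1 rubber=1 wool=5
After 11 (gather 3 gold): glass=4 gold=4 rubber=1 wool=5
After 12 (craft lens): glass=4 lens=2 rubber=1 wool=2
After 13 (gather 1 wool): glass=4 lens=2 rubber=1 wool=3
After 14 (gather 3 lead): glass=4 lead=3 lens=2 rubber=1 wool=3
After 15 (consume 1 rubber): glass=4 lead=3 lens=2 wool=3
After 16 (consume 2 lead): glass=4 lead=1 lens=2 wool=3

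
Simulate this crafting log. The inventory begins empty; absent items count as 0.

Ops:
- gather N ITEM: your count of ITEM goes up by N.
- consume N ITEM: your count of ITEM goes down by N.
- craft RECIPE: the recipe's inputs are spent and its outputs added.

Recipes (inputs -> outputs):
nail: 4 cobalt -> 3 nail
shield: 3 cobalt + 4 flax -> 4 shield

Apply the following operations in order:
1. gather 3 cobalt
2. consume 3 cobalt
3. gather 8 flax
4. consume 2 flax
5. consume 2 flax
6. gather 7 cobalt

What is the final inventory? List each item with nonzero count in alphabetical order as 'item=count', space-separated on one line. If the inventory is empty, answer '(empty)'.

Answer: cobalt=7 flax=4

Derivation:
After 1 (gather 3 cobalt): cobalt=3
After 2 (consume 3 cobalt): (empty)
After 3 (gather 8 flax): flax=8
After 4 (consume 2 flax): flax=6
After 5 (consume 2 flax): flax=4
After 6 (gather 7 cobalt): cobalt=7 flax=4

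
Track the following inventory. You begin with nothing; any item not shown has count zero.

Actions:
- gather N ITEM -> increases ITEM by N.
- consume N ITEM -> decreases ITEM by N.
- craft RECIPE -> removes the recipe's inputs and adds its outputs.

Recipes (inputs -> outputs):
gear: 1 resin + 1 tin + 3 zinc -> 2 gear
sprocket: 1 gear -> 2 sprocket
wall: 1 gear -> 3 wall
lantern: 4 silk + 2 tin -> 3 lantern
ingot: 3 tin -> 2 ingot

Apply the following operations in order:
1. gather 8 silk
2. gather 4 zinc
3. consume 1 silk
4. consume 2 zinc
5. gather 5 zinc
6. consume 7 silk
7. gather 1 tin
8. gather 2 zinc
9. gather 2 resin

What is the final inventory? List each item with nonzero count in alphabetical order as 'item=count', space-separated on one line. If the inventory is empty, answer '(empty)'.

After 1 (gather 8 silk): silk=8
After 2 (gather 4 zinc): silk=8 zinc=4
After 3 (consume 1 silk): silk=7 zinc=4
After 4 (consume 2 zinc): silk=7 zinc=2
After 5 (gather 5 zinc): silk=7 zinc=7
After 6 (consume 7 silk): zinc=7
After 7 (gather 1 tin): tin=1 zinc=7
After 8 (gather 2 zinc): tin=1 zinc=9
After 9 (gather 2 resin): resin=2 tin=1 zinc=9

Answer: resin=2 tin=1 zinc=9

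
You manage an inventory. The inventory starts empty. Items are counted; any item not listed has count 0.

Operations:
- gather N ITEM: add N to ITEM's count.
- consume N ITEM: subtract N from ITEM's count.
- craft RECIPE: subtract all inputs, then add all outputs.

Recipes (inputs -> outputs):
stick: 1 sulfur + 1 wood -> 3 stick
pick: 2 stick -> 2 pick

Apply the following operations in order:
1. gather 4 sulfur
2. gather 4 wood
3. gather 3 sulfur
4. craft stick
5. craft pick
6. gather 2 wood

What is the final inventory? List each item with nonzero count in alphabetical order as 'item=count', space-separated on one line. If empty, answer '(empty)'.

Answer: pick=2 stick=1 sulfur=6 wood=5

Derivation:
After 1 (gather 4 sulfur): sulfur=4
After 2 (gather 4 wood): sulfur=4 wood=4
After 3 (gather 3 sulfur): sulfur=7 wood=4
After 4 (craft stick): stick=3 sulfur=6 wood=3
After 5 (craft pick): pick=2 stick=1 sulfur=6 wood=3
After 6 (gather 2 wood): pick=2 stick=1 sulfur=6 wood=5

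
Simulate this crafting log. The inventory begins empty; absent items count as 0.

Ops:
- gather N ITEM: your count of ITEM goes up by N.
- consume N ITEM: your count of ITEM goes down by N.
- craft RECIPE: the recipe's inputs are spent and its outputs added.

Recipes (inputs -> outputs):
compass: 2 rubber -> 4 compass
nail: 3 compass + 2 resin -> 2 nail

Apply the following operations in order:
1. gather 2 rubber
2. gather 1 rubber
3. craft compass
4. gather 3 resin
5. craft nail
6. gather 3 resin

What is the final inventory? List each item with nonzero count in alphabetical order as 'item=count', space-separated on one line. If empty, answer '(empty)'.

Answer: compass=1 nail=2 resin=4 rubber=1

Derivation:
After 1 (gather 2 rubber): rubber=2
After 2 (gather 1 rubber): rubber=3
After 3 (craft compass): compass=4 rubber=1
After 4 (gather 3 resin): compass=4 resin=3 rubber=1
After 5 (craft nail): compass=1 nail=2 resin=1 rubber=1
After 6 (gather 3 resin): compass=1 nail=2 resin=4 rubber=1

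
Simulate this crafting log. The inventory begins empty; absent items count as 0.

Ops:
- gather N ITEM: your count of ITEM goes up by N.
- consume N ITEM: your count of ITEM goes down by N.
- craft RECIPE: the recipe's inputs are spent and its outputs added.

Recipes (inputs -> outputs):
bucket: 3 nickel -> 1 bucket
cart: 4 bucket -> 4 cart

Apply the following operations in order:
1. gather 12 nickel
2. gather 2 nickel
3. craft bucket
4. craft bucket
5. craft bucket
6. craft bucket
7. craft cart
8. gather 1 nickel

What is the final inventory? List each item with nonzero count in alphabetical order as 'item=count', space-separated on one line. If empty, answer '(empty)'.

Answer: cart=4 nickel=3

Derivation:
After 1 (gather 12 nickel): nickel=12
After 2 (gather 2 nickel): nickel=14
After 3 (craft bucket): bucket=1 nickel=11
After 4 (craft bucket): bucket=2 nickel=8
After 5 (craft bucket): bucket=3 nickel=5
After 6 (craft bucket): bucket=4 nickel=2
After 7 (craft cart): cart=4 nickel=2
After 8 (gather 1 nickel): cart=4 nickel=3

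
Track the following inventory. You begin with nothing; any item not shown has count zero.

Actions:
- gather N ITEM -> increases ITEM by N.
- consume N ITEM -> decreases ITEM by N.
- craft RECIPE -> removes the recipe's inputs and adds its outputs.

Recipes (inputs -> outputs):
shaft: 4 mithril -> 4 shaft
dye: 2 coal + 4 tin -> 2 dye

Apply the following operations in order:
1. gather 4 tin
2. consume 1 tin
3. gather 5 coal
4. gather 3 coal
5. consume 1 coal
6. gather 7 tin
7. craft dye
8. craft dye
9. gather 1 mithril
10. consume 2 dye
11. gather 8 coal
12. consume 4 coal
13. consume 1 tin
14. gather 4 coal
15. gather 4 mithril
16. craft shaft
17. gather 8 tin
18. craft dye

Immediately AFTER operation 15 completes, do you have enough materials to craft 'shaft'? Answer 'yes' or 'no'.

Answer: yes

Derivation:
After 1 (gather 4 tin): tin=4
After 2 (consume 1 tin): tin=3
After 3 (gather 5 coal): coal=5 tin=3
After 4 (gather 3 coal): coal=8 tin=3
After 5 (consume 1 coal): coal=7 tin=3
After 6 (gather 7 tin): coal=7 tin=10
After 7 (craft dye): coal=5 dye=2 tin=6
After 8 (craft dye): coal=3 dye=4 tin=2
After 9 (gather 1 mithril): coal=3 dye=4 mithril=1 tin=2
After 10 (consume 2 dye): coal=3 dye=2 mithril=1 tin=2
After 11 (gather 8 coal): coal=11 dye=2 mithril=1 tin=2
After 12 (consume 4 coal): coal=7 dye=2 mithril=1 tin=2
After 13 (consume 1 tin): coal=7 dye=2 mithril=1 tin=1
After 14 (gather 4 coal): coal=11 dye=2 mithril=1 tin=1
After 15 (gather 4 mithril): coal=11 dye=2 mithril=5 tin=1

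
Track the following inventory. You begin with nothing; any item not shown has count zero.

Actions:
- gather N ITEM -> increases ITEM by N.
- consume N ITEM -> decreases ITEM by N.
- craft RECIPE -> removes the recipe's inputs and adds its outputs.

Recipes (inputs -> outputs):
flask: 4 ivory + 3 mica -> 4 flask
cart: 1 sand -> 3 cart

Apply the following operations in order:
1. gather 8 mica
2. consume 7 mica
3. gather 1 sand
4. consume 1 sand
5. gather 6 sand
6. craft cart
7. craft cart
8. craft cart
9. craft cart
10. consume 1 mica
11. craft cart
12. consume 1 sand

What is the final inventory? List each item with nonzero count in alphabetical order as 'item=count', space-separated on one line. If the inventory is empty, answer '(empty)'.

After 1 (gather 8 mica): mica=8
After 2 (consume 7 mica): mica=1
After 3 (gather 1 sand): mica=1 sand=1
After 4 (consume 1 sand): mica=1
After 5 (gather 6 sand): mica=1 sand=6
After 6 (craft cart): cart=3 mica=1 sand=5
After 7 (craft cart): cart=6 mica=1 sand=4
After 8 (craft cart): cart=9 mica=1 sand=3
After 9 (craft cart): cart=12 mica=1 sand=2
After 10 (consume 1 mica): cart=12 sand=2
After 11 (craft cart): cart=15 sand=1
After 12 (consume 1 sand): cart=15

Answer: cart=15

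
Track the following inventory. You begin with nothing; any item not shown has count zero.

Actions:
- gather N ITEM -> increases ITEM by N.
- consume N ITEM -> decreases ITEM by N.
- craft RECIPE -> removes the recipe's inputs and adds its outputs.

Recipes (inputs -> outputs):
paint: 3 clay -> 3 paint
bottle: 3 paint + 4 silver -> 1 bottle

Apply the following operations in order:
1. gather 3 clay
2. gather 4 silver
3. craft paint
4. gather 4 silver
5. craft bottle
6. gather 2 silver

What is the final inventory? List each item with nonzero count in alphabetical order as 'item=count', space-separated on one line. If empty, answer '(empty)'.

Answer: bottle=1 silver=6

Derivation:
After 1 (gather 3 clay): clay=3
After 2 (gather 4 silver): clay=3 silver=4
After 3 (craft paint): paint=3 silver=4
After 4 (gather 4 silver): paint=3 silver=8
After 5 (craft bottle): bottle=1 silver=4
After 6 (gather 2 silver): bottle=1 silver=6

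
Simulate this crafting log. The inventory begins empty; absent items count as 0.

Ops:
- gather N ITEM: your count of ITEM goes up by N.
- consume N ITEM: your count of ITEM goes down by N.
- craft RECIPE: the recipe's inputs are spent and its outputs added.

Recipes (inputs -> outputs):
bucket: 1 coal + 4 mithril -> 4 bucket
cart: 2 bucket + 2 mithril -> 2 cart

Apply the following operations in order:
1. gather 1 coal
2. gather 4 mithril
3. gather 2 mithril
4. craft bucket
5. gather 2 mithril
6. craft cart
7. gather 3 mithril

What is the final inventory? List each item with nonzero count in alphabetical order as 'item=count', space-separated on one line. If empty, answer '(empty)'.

After 1 (gather 1 coal): coal=1
After 2 (gather 4 mithril): coal=1 mithril=4
After 3 (gather 2 mithril): coal=1 mithril=6
After 4 (craft bucket): bucket=4 mithril=2
After 5 (gather 2 mithril): bucket=4 mithril=4
After 6 (craft cart): bucket=2 cart=2 mithril=2
After 7 (gather 3 mithril): bucket=2 cart=2 mithril=5

Answer: bucket=2 cart=2 mithril=5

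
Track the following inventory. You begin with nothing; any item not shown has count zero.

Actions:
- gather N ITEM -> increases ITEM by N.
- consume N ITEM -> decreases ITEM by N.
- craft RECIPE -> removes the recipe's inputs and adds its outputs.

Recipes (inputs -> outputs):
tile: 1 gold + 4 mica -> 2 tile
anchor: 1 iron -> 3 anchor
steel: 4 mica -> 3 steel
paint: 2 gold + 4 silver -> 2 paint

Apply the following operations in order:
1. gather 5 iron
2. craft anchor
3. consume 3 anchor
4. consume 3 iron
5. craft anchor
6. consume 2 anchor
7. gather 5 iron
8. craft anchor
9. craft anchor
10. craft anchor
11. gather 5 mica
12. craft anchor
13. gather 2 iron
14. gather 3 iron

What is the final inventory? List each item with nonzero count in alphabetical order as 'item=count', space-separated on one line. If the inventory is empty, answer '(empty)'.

After 1 (gather 5 iron): iron=5
After 2 (craft anchor): anchor=3 iron=4
After 3 (consume 3 anchor): iron=4
After 4 (consume 3 iron): iron=1
After 5 (craft anchor): anchor=3
After 6 (consume 2 anchor): anchor=1
After 7 (gather 5 iron): anchor=1 iron=5
After 8 (craft anchor): anchor=4 iron=4
After 9 (craft anchor): anchor=7 iron=3
After 10 (craft anchor): anchor=10 iron=2
After 11 (gather 5 mica): anchor=10 iron=2 mica=5
After 12 (craft anchor): anchor=13 iron=1 mica=5
After 13 (gather 2 iron): anchor=13 iron=3 mica=5
After 14 (gather 3 iron): anchor=13 iron=6 mica=5

Answer: anchor=13 iron=6 mica=5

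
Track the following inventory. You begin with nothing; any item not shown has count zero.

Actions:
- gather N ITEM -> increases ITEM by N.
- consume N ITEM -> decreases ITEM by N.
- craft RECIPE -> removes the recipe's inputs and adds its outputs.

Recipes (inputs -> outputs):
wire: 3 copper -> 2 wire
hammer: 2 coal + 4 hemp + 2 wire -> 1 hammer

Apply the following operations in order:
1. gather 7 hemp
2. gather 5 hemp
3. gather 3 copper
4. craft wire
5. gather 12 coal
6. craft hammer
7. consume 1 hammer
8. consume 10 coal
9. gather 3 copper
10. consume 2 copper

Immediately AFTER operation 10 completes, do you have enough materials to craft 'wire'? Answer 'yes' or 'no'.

After 1 (gather 7 hemp): hemp=7
After 2 (gather 5 hemp): hemp=12
After 3 (gather 3 copper): copper=3 hemp=12
After 4 (craft wire): hemp=12 wire=2
After 5 (gather 12 coal): coal=12 hemp=12 wire=2
After 6 (craft hammer): coal=10 hammer=1 hemp=8
After 7 (consume 1 hammer): coal=10 hemp=8
After 8 (consume 10 coal): hemp=8
After 9 (gather 3 copper): copper=3 hemp=8
After 10 (consume 2 copper): copper=1 hemp=8

Answer: no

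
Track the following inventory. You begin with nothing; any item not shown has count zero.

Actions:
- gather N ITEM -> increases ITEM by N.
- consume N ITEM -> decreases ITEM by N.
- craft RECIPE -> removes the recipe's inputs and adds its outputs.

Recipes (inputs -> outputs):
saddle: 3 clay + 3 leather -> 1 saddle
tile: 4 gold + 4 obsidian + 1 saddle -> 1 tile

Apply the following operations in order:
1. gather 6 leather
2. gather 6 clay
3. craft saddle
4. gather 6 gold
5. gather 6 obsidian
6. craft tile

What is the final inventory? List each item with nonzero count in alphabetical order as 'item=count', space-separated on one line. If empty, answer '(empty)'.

Answer: clay=3 gold=2 leather=3 obsidian=2 tile=1

Derivation:
After 1 (gather 6 leather): leather=6
After 2 (gather 6 clay): clay=6 leather=6
After 3 (craft saddle): clay=3 leather=3 saddle=1
After 4 (gather 6 gold): clay=3 gold=6 leather=3 saddle=1
After 5 (gather 6 obsidian): clay=3 gold=6 leather=3 obsidian=6 saddle=1
After 6 (craft tile): clay=3 gold=2 leather=3 obsidian=2 tile=1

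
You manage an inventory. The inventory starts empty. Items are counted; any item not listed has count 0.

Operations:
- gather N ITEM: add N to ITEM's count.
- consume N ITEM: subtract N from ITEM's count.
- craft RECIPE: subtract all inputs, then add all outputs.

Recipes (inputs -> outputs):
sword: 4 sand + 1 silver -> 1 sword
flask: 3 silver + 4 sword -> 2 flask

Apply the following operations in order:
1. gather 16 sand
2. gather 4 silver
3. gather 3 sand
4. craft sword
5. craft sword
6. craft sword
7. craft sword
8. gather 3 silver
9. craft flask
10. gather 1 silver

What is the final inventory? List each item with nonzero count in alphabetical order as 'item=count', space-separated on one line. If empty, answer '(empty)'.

After 1 (gather 16 sand): sand=16
After 2 (gather 4 silver): sand=16 silver=4
After 3 (gather 3 sand): sand=19 silver=4
After 4 (craft sword): sand=15 silver=3 sword=1
After 5 (craft sword): sand=11 silver=2 sword=2
After 6 (craft sword): sand=7 silver=1 sword=3
After 7 (craft sword): sand=3 sword=4
After 8 (gather 3 silver): sand=3 silver=3 sword=4
After 9 (craft flask): flask=2 sand=3
After 10 (gather 1 silver): flask=2 sand=3 silver=1

Answer: flask=2 sand=3 silver=1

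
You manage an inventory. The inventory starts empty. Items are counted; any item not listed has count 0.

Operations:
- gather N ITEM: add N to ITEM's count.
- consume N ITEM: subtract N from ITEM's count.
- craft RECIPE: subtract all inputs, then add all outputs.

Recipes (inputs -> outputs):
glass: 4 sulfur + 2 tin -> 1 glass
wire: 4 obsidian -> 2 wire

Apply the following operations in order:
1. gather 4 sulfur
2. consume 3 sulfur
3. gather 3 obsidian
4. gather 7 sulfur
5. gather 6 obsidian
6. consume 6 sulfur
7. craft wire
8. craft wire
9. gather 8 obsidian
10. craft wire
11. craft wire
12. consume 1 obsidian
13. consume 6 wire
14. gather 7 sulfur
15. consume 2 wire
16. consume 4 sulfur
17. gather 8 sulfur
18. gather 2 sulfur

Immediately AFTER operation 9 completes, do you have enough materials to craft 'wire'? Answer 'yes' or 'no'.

Answer: yes

Derivation:
After 1 (gather 4 sulfur): sulfur=4
After 2 (consume 3 sulfur): sulfur=1
After 3 (gather 3 obsidian): obsidian=3 sulfur=1
After 4 (gather 7 sulfur): obsidian=3 sulfur=8
After 5 (gather 6 obsidian): obsidian=9 sulfur=8
After 6 (consume 6 sulfur): obsidian=9 sulfur=2
After 7 (craft wire): obsidian=5 sulfur=2 wire=2
After 8 (craft wire): obsidian=1 sulfur=2 wire=4
After 9 (gather 8 obsidian): obsidian=9 sulfur=2 wire=4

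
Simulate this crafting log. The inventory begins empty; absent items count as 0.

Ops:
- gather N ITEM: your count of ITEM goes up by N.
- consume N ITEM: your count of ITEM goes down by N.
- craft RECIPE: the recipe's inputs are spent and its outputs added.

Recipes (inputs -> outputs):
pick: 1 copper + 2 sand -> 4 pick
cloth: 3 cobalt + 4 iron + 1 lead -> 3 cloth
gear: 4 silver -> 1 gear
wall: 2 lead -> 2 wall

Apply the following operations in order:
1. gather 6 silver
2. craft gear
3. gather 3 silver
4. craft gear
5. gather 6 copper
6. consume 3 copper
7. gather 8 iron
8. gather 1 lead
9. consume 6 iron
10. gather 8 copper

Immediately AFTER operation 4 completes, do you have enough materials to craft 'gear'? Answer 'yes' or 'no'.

Answer: no

Derivation:
After 1 (gather 6 silver): silver=6
After 2 (craft gear): gear=1 silver=2
After 3 (gather 3 silver): gear=1 silver=5
After 4 (craft gear): gear=2 silver=1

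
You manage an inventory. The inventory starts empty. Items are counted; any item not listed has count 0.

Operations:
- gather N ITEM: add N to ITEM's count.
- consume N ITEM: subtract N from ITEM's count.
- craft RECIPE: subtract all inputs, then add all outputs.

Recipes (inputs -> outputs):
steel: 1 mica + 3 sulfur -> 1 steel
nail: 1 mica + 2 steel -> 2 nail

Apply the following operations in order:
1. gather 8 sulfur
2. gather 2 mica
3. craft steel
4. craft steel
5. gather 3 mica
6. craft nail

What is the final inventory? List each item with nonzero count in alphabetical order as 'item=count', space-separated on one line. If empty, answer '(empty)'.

Answer: mica=2 nail=2 sulfur=2

Derivation:
After 1 (gather 8 sulfur): sulfur=8
After 2 (gather 2 mica): mica=2 sulfur=8
After 3 (craft steel): mica=1 steel=1 sulfur=5
After 4 (craft steel): steel=2 sulfur=2
After 5 (gather 3 mica): mica=3 steel=2 sulfur=2
After 6 (craft nail): mica=2 nail=2 sulfur=2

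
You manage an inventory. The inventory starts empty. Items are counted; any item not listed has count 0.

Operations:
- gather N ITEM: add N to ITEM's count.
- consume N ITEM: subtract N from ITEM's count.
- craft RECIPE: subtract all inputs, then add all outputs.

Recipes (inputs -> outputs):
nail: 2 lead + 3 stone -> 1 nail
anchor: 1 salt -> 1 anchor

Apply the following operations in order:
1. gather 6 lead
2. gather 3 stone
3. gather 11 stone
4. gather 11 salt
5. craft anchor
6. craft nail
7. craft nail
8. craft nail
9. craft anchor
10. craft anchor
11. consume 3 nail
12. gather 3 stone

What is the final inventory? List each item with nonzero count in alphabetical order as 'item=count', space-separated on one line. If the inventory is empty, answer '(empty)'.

After 1 (gather 6 lead): lead=6
After 2 (gather 3 stone): lead=6 stone=3
After 3 (gather 11 stone): lead=6 stone=14
After 4 (gather 11 salt): lead=6 salt=11 stone=14
After 5 (craft anchor): anchor=1 lead=6 salt=10 stone=14
After 6 (craft nail): anchor=1 lead=4 nail=1 salt=10 stone=11
After 7 (craft nail): anchor=1 lead=2 nail=2 salt=10 stone=8
After 8 (craft nail): anchor=1 nail=3 salt=10 stone=5
After 9 (craft anchor): anchor=2 nail=3 salt=9 stone=5
After 10 (craft anchor): anchor=3 nail=3 salt=8 stone=5
After 11 (consume 3 nail): anchor=3 salt=8 stone=5
After 12 (gather 3 stone): anchor=3 salt=8 stone=8

Answer: anchor=3 salt=8 stone=8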